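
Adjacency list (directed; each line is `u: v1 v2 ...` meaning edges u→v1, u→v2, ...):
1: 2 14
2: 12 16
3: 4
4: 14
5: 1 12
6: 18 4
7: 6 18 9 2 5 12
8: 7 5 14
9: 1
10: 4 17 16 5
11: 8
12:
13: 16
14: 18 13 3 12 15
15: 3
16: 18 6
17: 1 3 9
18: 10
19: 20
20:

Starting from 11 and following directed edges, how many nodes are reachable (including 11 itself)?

BFS from 11 visits: 11, 8, 5, 7, 14, 1, 12, 2, 6, 9, 18, 3, 13, 15, 16, 4, 10, 17
Reachable nodes: 18 of 20 total.

18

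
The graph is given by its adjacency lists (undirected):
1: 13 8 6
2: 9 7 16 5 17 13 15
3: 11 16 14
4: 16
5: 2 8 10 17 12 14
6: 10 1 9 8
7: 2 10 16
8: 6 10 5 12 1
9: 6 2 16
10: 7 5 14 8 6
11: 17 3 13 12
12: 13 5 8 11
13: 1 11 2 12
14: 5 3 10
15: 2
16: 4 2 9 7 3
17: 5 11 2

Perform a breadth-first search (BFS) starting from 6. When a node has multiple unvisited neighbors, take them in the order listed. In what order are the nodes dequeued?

6, 10, 1, 9, 8, 7, 5, 14, 13, 2, 16, 12, 17, 3, 11, 15, 4

Visit 6; enqueue 10, 1, 9, 8 → queue [10, 1, 9, 8]
Visit 10; enqueue 7, 5, 14 → queue [1, 9, 8, 7, 5, 14]
Visit 1; enqueue 13 → queue [9, 8, 7, 5, 14, 13]
Visit 9; enqueue 2, 16 → queue [8, 7, 5, 14, 13, 2, 16]
Visit 8; enqueue 12 → queue [7, 5, 14, 13, 2, 16, 12]
Visit 7 → queue [5, 14, 13, 2, 16, 12]
Visit 5; enqueue 17 → queue [14, 13, 2, 16, 12, 17]
Visit 14; enqueue 3 → queue [13, 2, 16, 12, 17, 3]
Visit 13; enqueue 11 → queue [2, 16, 12, 17, 3, 11]
Visit 2; enqueue 15 → queue [16, 12, 17, 3, 11, 15]
Visit 16; enqueue 4 → queue [12, 17, 3, 11, 15, 4]
Visit 12 → queue [17, 3, 11, 15, 4]
Visit 17 → queue [3, 11, 15, 4]
Visit 3 → queue [11, 15, 4]
Visit 11 → queue [15, 4]
Visit 15 → queue [4]
Visit 4 → queue []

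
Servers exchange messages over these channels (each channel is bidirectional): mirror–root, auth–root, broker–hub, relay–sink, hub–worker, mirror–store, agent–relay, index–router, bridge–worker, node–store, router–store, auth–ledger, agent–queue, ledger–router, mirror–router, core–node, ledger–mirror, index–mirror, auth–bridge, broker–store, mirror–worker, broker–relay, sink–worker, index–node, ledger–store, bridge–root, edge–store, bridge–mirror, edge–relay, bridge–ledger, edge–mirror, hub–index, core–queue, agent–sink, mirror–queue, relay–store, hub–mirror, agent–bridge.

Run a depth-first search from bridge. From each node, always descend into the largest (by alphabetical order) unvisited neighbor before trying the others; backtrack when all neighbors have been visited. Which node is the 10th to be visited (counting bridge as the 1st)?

Visit bridge
bridge → worker
worker → sink
sink → relay
relay → store
store → router
router → mirror
mirror → root
root → auth
auth → ledger
mirror → queue
queue → core
core → node
node → index
index → hub
hub → broker
queue → agent
mirror → edge

Visit order: bridge, worker, sink, relay, store, router, mirror, root, auth, ledger, queue, core, node, index, hub, broker, agent, edge

ledger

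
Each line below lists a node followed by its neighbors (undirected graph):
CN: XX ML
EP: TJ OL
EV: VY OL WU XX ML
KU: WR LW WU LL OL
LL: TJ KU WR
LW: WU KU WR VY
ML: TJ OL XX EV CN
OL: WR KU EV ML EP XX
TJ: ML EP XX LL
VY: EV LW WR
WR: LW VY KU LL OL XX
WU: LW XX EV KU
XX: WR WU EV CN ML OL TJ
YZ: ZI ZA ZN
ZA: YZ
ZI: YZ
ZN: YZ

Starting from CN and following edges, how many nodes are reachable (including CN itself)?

13

BFS from CN visits: CN, XX, ML, WU, WR, TJ, OL, EV, LW, KU, VY, LL, EP
Reachable nodes: 13 of 17 total.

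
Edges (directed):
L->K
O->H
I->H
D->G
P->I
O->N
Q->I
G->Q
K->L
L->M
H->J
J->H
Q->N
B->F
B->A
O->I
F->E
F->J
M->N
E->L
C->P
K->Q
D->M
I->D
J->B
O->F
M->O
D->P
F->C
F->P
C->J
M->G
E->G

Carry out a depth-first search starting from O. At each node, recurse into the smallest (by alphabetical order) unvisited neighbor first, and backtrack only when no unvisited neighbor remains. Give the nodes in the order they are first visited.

O -> F -> C -> J -> B -> A -> H -> P -> I -> D -> G -> Q -> N -> M -> E -> L -> K

Visit O
O → F
F → C
C → J
J → B
B → A
J → H
C → P
P → I
I → D
D → G
G → Q
Q → N
D → M
F → E
E → L
L → K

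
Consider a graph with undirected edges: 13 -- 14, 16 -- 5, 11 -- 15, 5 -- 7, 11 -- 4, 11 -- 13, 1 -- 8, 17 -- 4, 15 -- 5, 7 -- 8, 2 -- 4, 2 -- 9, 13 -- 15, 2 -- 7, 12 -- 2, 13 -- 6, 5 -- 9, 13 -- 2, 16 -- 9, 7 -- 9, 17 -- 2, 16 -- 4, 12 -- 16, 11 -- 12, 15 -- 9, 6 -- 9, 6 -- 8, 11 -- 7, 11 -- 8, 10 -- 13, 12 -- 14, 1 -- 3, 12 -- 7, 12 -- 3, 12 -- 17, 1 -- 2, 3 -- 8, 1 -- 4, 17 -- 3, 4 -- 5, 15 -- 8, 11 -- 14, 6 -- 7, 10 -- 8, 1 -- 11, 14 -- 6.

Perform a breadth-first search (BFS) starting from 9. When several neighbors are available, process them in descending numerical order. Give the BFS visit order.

9 → 16 → 15 → 7 → 6 → 5 → 2 → 12 → 4 → 13 → 11 → 8 → 14 → 17 → 1 → 3 → 10

Visit 9; enqueue 16, 15, 7, 6, 5, 2 → queue [16, 15, 7, 6, 5, 2]
Visit 16; enqueue 12, 4 → queue [15, 7, 6, 5, 2, 12, 4]
Visit 15; enqueue 13, 11, 8 → queue [7, 6, 5, 2, 12, 4, 13, 11, 8]
Visit 7 → queue [6, 5, 2, 12, 4, 13, 11, 8]
Visit 6; enqueue 14 → queue [5, 2, 12, 4, 13, 11, 8, 14]
Visit 5 → queue [2, 12, 4, 13, 11, 8, 14]
Visit 2; enqueue 17, 1 → queue [12, 4, 13, 11, 8, 14, 17, 1]
Visit 12; enqueue 3 → queue [4, 13, 11, 8, 14, 17, 1, 3]
Visit 4 → queue [13, 11, 8, 14, 17, 1, 3]
Visit 13; enqueue 10 → queue [11, 8, 14, 17, 1, 3, 10]
Visit 11 → queue [8, 14, 17, 1, 3, 10]
Visit 8 → queue [14, 17, 1, 3, 10]
Visit 14 → queue [17, 1, 3, 10]
Visit 17 → queue [1, 3, 10]
Visit 1 → queue [3, 10]
Visit 3 → queue [10]
Visit 10 → queue []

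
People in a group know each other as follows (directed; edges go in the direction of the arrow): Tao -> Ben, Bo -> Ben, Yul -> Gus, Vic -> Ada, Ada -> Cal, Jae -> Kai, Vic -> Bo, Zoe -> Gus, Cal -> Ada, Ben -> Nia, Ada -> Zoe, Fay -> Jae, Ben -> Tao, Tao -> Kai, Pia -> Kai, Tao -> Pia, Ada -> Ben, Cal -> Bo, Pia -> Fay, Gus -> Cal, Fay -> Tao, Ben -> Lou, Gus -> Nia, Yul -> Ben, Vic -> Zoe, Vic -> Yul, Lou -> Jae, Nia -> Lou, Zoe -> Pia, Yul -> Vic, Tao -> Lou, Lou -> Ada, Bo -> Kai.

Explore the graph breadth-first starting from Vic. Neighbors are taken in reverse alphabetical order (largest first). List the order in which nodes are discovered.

Vic, Zoe, Yul, Bo, Ada, Pia, Gus, Ben, Kai, Cal, Fay, Nia, Tao, Lou, Jae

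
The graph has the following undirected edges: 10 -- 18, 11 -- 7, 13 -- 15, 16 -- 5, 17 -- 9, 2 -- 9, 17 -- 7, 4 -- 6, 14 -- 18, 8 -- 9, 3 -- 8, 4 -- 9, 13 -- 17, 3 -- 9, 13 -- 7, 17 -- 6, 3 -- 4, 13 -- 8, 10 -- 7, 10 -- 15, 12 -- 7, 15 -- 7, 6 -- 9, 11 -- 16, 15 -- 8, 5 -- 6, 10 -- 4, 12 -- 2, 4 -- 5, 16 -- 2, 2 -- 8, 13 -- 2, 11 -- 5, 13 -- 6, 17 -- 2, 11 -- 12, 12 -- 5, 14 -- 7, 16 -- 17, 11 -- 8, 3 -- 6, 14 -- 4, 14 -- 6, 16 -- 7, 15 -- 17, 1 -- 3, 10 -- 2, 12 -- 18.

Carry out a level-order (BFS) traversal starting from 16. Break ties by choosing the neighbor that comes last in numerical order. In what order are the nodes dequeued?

16 -> 17 -> 11 -> 7 -> 5 -> 2 -> 15 -> 13 -> 9 -> 6 -> 12 -> 8 -> 14 -> 10 -> 4 -> 3 -> 18 -> 1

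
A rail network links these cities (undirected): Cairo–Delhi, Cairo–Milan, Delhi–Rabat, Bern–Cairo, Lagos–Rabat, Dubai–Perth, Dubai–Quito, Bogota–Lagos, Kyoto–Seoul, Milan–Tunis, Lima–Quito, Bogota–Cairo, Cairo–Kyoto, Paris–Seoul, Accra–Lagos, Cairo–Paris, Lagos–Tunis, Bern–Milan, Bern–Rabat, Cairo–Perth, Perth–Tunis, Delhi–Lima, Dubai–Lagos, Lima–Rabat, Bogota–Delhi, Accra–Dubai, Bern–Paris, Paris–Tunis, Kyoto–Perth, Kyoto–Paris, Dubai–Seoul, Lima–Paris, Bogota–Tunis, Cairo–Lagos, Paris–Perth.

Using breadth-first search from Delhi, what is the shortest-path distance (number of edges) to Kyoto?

Level 0: Delhi
Level 1: Bogota, Cairo, Lima, Rabat
Level 2: Bern, Kyoto, Lagos, Milan, Paris, Perth, Quito, Tunis
Level 3: Accra, Dubai, Seoul
Kyoto first appears at level 2.

2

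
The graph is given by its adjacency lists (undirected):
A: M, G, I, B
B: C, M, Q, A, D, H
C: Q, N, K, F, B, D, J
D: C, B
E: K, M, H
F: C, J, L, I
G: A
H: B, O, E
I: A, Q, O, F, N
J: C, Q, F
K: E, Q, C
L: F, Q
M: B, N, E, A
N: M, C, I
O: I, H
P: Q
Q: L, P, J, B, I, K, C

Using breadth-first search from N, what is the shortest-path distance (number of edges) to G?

3

Level 0: N
Level 1: C, I, M
Level 2: A, B, D, E, F, J, K, O, Q
Level 3: G, H, L, P
G first appears at level 3.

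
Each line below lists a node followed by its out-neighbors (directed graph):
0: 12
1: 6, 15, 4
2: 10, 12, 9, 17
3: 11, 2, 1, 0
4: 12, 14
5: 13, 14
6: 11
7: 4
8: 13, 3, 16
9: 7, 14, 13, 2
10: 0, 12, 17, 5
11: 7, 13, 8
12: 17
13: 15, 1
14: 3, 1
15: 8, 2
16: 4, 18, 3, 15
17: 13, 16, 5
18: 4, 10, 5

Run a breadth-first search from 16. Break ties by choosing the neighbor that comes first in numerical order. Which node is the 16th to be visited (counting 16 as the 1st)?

9

Visit 16; enqueue 3, 4, 15, 18 → queue [3, 4, 15, 18]
Visit 3; enqueue 0, 1, 2, 11 → queue [4, 15, 18, 0, 1, 2, 11]
Visit 4; enqueue 12, 14 → queue [15, 18, 0, 1, 2, 11, 12, 14]
Visit 15; enqueue 8 → queue [18, 0, 1, 2, 11, 12, 14, 8]
Visit 18; enqueue 5, 10 → queue [0, 1, 2, 11, 12, 14, 8, 5, 10]
Visit 0 → queue [1, 2, 11, 12, 14, 8, 5, 10]
Visit 1; enqueue 6 → queue [2, 11, 12, 14, 8, 5, 10, 6]
Visit 2; enqueue 9, 17 → queue [11, 12, 14, 8, 5, 10, 6, 9, 17]
Visit 11; enqueue 7, 13 → queue [12, 14, 8, 5, 10, 6, 9, 17, 7, 13]
Visit 12 → queue [14, 8, 5, 10, 6, 9, 17, 7, 13]
Visit 14 → queue [8, 5, 10, 6, 9, 17, 7, 13]
Visit 8 → queue [5, 10, 6, 9, 17, 7, 13]
Visit 5 → queue [10, 6, 9, 17, 7, 13]
Visit 10 → queue [6, 9, 17, 7, 13]
Visit 6 → queue [9, 17, 7, 13]
Visit 9 → queue [17, 7, 13]
Visit 17 → queue [7, 13]
Visit 7 → queue [13]
Visit 13 → queue []

Visit order: 16, 3, 4, 15, 18, 0, 1, 2, 11, 12, 14, 8, 5, 10, 6, 9, 17, 7, 13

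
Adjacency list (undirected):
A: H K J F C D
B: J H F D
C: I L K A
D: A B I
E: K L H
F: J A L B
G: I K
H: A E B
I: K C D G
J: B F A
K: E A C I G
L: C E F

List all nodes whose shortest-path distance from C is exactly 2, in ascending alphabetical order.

Level 0: C
Level 1: A, I, K, L
Level 2: D, E, F, G, H, J
Level 3: B

D, E, F, G, H, J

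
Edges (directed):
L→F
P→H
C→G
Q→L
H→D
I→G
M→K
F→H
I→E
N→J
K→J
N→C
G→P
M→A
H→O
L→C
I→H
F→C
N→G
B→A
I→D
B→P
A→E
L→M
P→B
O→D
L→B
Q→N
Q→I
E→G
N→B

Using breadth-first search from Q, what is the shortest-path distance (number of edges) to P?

Level 0: Q
Level 1: I, L, N
Level 2: B, C, D, E, F, G, H, J, M
Level 3: A, K, O, P
P first appears at level 3.

3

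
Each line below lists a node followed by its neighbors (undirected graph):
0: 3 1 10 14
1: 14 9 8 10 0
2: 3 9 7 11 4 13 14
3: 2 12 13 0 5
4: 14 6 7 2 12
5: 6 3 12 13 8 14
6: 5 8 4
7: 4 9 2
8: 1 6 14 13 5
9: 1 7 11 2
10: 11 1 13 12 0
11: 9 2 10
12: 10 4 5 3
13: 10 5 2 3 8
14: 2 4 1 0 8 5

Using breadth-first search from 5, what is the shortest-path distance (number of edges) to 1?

2

Level 0: 5
Level 1: 3, 6, 8, 12, 13, 14
Level 2: 0, 1, 2, 4, 10
Level 3: 7, 9, 11
1 first appears at level 2.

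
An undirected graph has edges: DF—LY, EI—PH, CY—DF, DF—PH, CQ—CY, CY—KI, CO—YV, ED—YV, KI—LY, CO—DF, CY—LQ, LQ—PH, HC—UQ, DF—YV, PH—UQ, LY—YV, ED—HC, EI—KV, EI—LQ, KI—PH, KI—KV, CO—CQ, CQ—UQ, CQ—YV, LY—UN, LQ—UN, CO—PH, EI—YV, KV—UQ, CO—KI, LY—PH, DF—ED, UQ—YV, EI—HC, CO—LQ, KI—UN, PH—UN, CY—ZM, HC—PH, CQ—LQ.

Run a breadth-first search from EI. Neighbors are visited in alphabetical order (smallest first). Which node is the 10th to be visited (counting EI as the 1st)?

CO

Visit EI; enqueue HC, KV, LQ, PH, YV → queue [HC, KV, LQ, PH, YV]
Visit HC; enqueue ED, UQ → queue [KV, LQ, PH, YV, ED, UQ]
Visit KV; enqueue KI → queue [LQ, PH, YV, ED, UQ, KI]
Visit LQ; enqueue CO, CQ, CY, UN → queue [PH, YV, ED, UQ, KI, CO, CQ, CY, UN]
Visit PH; enqueue DF, LY → queue [YV, ED, UQ, KI, CO, CQ, CY, UN, DF, LY]
Visit YV → queue [ED, UQ, KI, CO, CQ, CY, UN, DF, LY]
Visit ED → queue [UQ, KI, CO, CQ, CY, UN, DF, LY]
Visit UQ → queue [KI, CO, CQ, CY, UN, DF, LY]
Visit KI → queue [CO, CQ, CY, UN, DF, LY]
Visit CO → queue [CQ, CY, UN, DF, LY]
Visit CQ → queue [CY, UN, DF, LY]
Visit CY; enqueue ZM → queue [UN, DF, LY, ZM]
Visit UN → queue [DF, LY, ZM]
Visit DF → queue [LY, ZM]
Visit LY → queue [ZM]
Visit ZM → queue []

Visit order: EI, HC, KV, LQ, PH, YV, ED, UQ, KI, CO, CQ, CY, UN, DF, LY, ZM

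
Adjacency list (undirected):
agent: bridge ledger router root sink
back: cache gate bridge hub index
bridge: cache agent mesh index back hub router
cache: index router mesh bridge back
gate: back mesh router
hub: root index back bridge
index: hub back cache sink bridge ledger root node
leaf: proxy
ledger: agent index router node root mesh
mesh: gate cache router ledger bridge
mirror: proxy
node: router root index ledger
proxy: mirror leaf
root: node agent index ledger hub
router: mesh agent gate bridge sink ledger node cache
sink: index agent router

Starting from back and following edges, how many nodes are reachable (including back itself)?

13

BFS from back visits: back, cache, gate, bridge, hub, index, router, mesh, agent, root, sink, ledger, node
Reachable nodes: 13 of 16 total.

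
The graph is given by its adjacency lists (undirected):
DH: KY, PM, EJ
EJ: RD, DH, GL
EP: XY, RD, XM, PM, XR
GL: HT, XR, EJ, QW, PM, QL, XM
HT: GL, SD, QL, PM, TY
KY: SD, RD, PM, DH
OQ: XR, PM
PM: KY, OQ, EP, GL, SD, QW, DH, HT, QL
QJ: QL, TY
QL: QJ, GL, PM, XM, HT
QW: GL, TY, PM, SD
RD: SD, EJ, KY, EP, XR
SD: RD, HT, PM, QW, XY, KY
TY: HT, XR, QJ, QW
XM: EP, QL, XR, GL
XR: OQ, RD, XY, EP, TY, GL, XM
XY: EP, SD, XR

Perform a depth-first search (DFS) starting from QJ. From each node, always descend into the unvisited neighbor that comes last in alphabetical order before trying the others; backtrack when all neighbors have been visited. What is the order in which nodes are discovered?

Visit QJ
QJ → TY
TY → XR
XR → XY
XY → SD
SD → RD
RD → KY
KY → PM
PM → QW
QW → GL
GL → XM
XM → QL
QL → HT
XM → EP
GL → EJ
EJ → DH
PM → OQ

QJ -> TY -> XR -> XY -> SD -> RD -> KY -> PM -> QW -> GL -> XM -> QL -> HT -> EP -> EJ -> DH -> OQ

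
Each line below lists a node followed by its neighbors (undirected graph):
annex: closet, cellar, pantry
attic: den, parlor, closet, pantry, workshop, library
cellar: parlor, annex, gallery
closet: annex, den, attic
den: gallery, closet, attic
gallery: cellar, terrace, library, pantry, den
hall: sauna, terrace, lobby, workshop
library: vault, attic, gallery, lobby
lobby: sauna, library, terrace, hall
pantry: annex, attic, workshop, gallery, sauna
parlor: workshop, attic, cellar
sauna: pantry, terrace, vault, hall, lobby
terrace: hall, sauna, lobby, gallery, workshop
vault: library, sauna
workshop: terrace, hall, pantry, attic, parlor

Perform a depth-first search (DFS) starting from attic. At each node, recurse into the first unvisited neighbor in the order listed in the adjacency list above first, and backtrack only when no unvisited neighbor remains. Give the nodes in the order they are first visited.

attic -> den -> gallery -> cellar -> parlor -> workshop -> terrace -> hall -> sauna -> pantry -> annex -> closet -> vault -> library -> lobby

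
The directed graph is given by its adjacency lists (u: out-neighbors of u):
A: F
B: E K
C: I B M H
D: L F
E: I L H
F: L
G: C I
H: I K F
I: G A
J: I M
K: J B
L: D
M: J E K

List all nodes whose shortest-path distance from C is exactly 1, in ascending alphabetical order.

B, H, I, M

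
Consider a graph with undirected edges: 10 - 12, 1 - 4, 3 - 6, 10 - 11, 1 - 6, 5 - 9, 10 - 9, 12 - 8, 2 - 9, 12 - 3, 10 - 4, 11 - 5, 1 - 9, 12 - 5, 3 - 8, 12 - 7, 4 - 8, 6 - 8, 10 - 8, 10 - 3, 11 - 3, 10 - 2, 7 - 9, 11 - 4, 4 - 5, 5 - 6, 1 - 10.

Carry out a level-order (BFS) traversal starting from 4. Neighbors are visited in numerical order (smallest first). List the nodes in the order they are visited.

4 -> 1 -> 5 -> 8 -> 10 -> 11 -> 6 -> 9 -> 12 -> 3 -> 2 -> 7

Visit 4; enqueue 1, 5, 8, 10, 11 → queue [1, 5, 8, 10, 11]
Visit 1; enqueue 6, 9 → queue [5, 8, 10, 11, 6, 9]
Visit 5; enqueue 12 → queue [8, 10, 11, 6, 9, 12]
Visit 8; enqueue 3 → queue [10, 11, 6, 9, 12, 3]
Visit 10; enqueue 2 → queue [11, 6, 9, 12, 3, 2]
Visit 11 → queue [6, 9, 12, 3, 2]
Visit 6 → queue [9, 12, 3, 2]
Visit 9; enqueue 7 → queue [12, 3, 2, 7]
Visit 12 → queue [3, 2, 7]
Visit 3 → queue [2, 7]
Visit 2 → queue [7]
Visit 7 → queue []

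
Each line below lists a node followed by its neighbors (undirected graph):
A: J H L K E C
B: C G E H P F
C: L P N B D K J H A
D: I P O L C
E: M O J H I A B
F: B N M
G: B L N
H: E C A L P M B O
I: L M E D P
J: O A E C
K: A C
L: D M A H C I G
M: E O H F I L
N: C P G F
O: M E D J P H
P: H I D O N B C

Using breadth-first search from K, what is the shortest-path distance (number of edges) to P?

2

Level 0: K
Level 1: A, C
Level 2: B, D, E, H, J, L, N, P
Level 3: F, G, I, M, O
P first appears at level 2.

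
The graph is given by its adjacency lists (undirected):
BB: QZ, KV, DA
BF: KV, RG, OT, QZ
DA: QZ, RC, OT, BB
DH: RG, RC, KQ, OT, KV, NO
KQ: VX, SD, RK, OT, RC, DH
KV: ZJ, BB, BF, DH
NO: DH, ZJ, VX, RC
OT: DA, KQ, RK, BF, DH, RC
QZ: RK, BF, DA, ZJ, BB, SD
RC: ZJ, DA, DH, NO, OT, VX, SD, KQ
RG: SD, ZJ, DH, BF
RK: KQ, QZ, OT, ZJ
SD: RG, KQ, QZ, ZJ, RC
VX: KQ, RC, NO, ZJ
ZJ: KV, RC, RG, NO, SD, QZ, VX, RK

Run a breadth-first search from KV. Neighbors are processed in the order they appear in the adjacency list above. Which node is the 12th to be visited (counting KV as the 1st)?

Visit KV; enqueue ZJ, BB, BF, DH → queue [ZJ, BB, BF, DH]
Visit ZJ; enqueue RC, RG, NO, SD, QZ, VX, RK → queue [BB, BF, DH, RC, RG, NO, SD, QZ, VX, RK]
Visit BB; enqueue DA → queue [BF, DH, RC, RG, NO, SD, QZ, VX, RK, DA]
Visit BF; enqueue OT → queue [DH, RC, RG, NO, SD, QZ, VX, RK, DA, OT]
Visit DH; enqueue KQ → queue [RC, RG, NO, SD, QZ, VX, RK, DA, OT, KQ]
Visit RC → queue [RG, NO, SD, QZ, VX, RK, DA, OT, KQ]
Visit RG → queue [NO, SD, QZ, VX, RK, DA, OT, KQ]
Visit NO → queue [SD, QZ, VX, RK, DA, OT, KQ]
Visit SD → queue [QZ, VX, RK, DA, OT, KQ]
Visit QZ → queue [VX, RK, DA, OT, KQ]
Visit VX → queue [RK, DA, OT, KQ]
Visit RK → queue [DA, OT, KQ]
Visit DA → queue [OT, KQ]
Visit OT → queue [KQ]
Visit KQ → queue []

Visit order: KV, ZJ, BB, BF, DH, RC, RG, NO, SD, QZ, VX, RK, DA, OT, KQ

RK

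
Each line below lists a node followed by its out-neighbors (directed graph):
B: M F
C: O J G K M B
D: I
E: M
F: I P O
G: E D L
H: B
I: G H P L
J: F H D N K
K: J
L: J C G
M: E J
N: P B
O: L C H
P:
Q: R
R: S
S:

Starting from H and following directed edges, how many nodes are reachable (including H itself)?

BFS from H visits: H, B, M, F, J, E, P, O, I, N, K, D, L, C, G
Reachable nodes: 15 of 18 total.

15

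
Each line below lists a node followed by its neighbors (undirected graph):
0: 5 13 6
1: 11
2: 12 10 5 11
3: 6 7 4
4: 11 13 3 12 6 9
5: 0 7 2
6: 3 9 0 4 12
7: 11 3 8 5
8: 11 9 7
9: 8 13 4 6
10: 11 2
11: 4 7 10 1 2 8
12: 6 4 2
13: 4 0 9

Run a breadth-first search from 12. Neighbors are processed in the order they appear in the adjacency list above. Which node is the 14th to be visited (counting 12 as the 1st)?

1

Visit 12; enqueue 6, 4, 2 → queue [6, 4, 2]
Visit 6; enqueue 3, 9, 0 → queue [4, 2, 3, 9, 0]
Visit 4; enqueue 11, 13 → queue [2, 3, 9, 0, 11, 13]
Visit 2; enqueue 10, 5 → queue [3, 9, 0, 11, 13, 10, 5]
Visit 3; enqueue 7 → queue [9, 0, 11, 13, 10, 5, 7]
Visit 9; enqueue 8 → queue [0, 11, 13, 10, 5, 7, 8]
Visit 0 → queue [11, 13, 10, 5, 7, 8]
Visit 11; enqueue 1 → queue [13, 10, 5, 7, 8, 1]
Visit 13 → queue [10, 5, 7, 8, 1]
Visit 10 → queue [5, 7, 8, 1]
Visit 5 → queue [7, 8, 1]
Visit 7 → queue [8, 1]
Visit 8 → queue [1]
Visit 1 → queue []

Visit order: 12, 6, 4, 2, 3, 9, 0, 11, 13, 10, 5, 7, 8, 1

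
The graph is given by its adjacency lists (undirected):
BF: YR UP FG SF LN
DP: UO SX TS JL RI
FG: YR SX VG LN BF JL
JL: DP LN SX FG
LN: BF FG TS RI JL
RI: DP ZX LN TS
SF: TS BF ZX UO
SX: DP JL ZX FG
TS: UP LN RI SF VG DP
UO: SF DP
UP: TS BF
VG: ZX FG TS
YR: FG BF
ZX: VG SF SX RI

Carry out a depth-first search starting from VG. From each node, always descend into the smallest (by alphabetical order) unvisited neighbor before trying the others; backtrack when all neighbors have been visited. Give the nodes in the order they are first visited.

VG FG BF LN JL DP RI TS SF UO ZX SX UP YR

Visit VG
VG → FG
FG → BF
BF → LN
LN → JL
JL → DP
DP → RI
RI → TS
TS → SF
SF → UO
SF → ZX
ZX → SX
TS → UP
BF → YR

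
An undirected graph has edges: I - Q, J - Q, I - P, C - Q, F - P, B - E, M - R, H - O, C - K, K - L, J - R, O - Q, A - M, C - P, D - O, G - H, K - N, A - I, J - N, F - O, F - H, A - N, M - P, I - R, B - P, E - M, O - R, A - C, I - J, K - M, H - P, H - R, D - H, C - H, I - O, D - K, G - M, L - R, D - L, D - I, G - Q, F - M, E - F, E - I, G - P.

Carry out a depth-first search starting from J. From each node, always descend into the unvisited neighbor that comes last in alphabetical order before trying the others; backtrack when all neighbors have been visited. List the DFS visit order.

Visit J
J → R
R → O
O → Q
Q → I
I → P
P → M
M → K
K → N
N → A
A → C
C → H
H → G
H → F
F → E
E → B
H → D
D → L

J, R, O, Q, I, P, M, K, N, A, C, H, G, F, E, B, D, L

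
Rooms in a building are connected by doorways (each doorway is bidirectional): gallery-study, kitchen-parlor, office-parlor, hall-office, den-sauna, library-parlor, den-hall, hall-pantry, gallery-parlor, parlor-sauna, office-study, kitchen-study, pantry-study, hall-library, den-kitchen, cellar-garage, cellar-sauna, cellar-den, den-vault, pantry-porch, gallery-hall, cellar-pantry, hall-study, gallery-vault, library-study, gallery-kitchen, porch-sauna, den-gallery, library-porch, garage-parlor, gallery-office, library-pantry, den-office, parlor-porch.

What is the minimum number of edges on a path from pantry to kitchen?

2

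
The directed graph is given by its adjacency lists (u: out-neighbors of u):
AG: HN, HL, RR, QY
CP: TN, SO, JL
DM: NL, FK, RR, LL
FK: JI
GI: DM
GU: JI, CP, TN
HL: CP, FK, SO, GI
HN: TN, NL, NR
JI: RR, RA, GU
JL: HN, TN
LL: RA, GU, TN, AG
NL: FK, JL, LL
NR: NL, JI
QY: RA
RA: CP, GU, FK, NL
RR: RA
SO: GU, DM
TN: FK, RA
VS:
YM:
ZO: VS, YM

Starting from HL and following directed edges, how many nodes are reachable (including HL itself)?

18

BFS from HL visits: HL, CP, FK, SO, GI, TN, JL, JI, GU, DM, RA, HN, RR, NL, LL, NR, AG, QY
Reachable nodes: 18 of 21 total.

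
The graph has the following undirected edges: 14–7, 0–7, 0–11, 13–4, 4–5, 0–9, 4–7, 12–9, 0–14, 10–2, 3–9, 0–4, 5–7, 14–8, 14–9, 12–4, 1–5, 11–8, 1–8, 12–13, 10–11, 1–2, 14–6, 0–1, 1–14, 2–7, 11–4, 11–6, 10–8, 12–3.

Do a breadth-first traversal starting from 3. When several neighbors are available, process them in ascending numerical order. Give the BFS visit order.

Visit 3; enqueue 9, 12 → queue [9, 12]
Visit 9; enqueue 0, 14 → queue [12, 0, 14]
Visit 12; enqueue 4, 13 → queue [0, 14, 4, 13]
Visit 0; enqueue 1, 7, 11 → queue [14, 4, 13, 1, 7, 11]
Visit 14; enqueue 6, 8 → queue [4, 13, 1, 7, 11, 6, 8]
Visit 4; enqueue 5 → queue [13, 1, 7, 11, 6, 8, 5]
Visit 13 → queue [1, 7, 11, 6, 8, 5]
Visit 1; enqueue 2 → queue [7, 11, 6, 8, 5, 2]
Visit 7 → queue [11, 6, 8, 5, 2]
Visit 11; enqueue 10 → queue [6, 8, 5, 2, 10]
Visit 6 → queue [8, 5, 2, 10]
Visit 8 → queue [5, 2, 10]
Visit 5 → queue [2, 10]
Visit 2 → queue [10]
Visit 10 → queue []

3, 9, 12, 0, 14, 4, 13, 1, 7, 11, 6, 8, 5, 2, 10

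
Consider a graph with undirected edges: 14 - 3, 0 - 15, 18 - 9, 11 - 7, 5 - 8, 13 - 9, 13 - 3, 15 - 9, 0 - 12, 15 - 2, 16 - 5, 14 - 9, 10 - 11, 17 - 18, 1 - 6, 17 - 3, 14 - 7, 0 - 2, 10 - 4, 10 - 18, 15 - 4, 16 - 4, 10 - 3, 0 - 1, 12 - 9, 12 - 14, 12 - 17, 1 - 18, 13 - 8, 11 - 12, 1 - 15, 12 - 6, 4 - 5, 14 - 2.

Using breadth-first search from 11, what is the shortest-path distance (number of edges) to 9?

2

Level 0: 11
Level 1: 7, 10, 12
Level 2: 0, 3, 4, 6, 9, 14, 17, 18
Level 3: 1, 2, 5, 13, 15, 16
Level 4: 8
9 first appears at level 2.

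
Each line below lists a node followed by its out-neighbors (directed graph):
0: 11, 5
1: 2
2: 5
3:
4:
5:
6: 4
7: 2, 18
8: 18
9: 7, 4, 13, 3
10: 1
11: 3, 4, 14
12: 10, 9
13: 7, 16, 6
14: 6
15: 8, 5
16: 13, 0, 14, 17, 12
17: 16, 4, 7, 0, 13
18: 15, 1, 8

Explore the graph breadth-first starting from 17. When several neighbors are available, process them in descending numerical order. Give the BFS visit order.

Visit 17; enqueue 16, 13, 7, 4, 0 → queue [16, 13, 7, 4, 0]
Visit 16; enqueue 14, 12 → queue [13, 7, 4, 0, 14, 12]
Visit 13; enqueue 6 → queue [7, 4, 0, 14, 12, 6]
Visit 7; enqueue 18, 2 → queue [4, 0, 14, 12, 6, 18, 2]
Visit 4 → queue [0, 14, 12, 6, 18, 2]
Visit 0; enqueue 11, 5 → queue [14, 12, 6, 18, 2, 11, 5]
Visit 14 → queue [12, 6, 18, 2, 11, 5]
Visit 12; enqueue 10, 9 → queue [6, 18, 2, 11, 5, 10, 9]
Visit 6 → queue [18, 2, 11, 5, 10, 9]
Visit 18; enqueue 15, 8, 1 → queue [2, 11, 5, 10, 9, 15, 8, 1]
Visit 2 → queue [11, 5, 10, 9, 15, 8, 1]
Visit 11; enqueue 3 → queue [5, 10, 9, 15, 8, 1, 3]
Visit 5 → queue [10, 9, 15, 8, 1, 3]
Visit 10 → queue [9, 15, 8, 1, 3]
Visit 9 → queue [15, 8, 1, 3]
Visit 15 → queue [8, 1, 3]
Visit 8 → queue [1, 3]
Visit 1 → queue [3]
Visit 3 → queue []

17, 16, 13, 7, 4, 0, 14, 12, 6, 18, 2, 11, 5, 10, 9, 15, 8, 1, 3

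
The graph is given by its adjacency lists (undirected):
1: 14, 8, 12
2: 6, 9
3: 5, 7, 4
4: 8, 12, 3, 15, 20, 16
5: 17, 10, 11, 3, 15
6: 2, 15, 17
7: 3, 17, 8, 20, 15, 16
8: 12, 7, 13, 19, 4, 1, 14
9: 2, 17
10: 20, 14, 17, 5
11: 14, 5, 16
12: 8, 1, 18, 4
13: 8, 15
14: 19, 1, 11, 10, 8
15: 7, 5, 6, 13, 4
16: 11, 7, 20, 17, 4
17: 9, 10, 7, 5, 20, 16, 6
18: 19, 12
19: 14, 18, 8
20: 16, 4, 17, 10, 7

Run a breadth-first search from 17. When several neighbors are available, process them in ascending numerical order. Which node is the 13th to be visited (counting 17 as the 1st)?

8

Visit 17; enqueue 5, 6, 7, 9, 10, 16, 20 → queue [5, 6, 7, 9, 10, 16, 20]
Visit 5; enqueue 3, 11, 15 → queue [6, 7, 9, 10, 16, 20, 3, 11, 15]
Visit 6; enqueue 2 → queue [7, 9, 10, 16, 20, 3, 11, 15, 2]
Visit 7; enqueue 8 → queue [9, 10, 16, 20, 3, 11, 15, 2, 8]
Visit 9 → queue [10, 16, 20, 3, 11, 15, 2, 8]
Visit 10; enqueue 14 → queue [16, 20, 3, 11, 15, 2, 8, 14]
Visit 16; enqueue 4 → queue [20, 3, 11, 15, 2, 8, 14, 4]
Visit 20 → queue [3, 11, 15, 2, 8, 14, 4]
Visit 3 → queue [11, 15, 2, 8, 14, 4]
Visit 11 → queue [15, 2, 8, 14, 4]
Visit 15; enqueue 13 → queue [2, 8, 14, 4, 13]
Visit 2 → queue [8, 14, 4, 13]
Visit 8; enqueue 1, 12, 19 → queue [14, 4, 13, 1, 12, 19]
Visit 14 → queue [4, 13, 1, 12, 19]
Visit 4 → queue [13, 1, 12, 19]
Visit 13 → queue [1, 12, 19]
Visit 1 → queue [12, 19]
Visit 12; enqueue 18 → queue [19, 18]
Visit 19 → queue [18]
Visit 18 → queue []

Visit order: 17, 5, 6, 7, 9, 10, 16, 20, 3, 11, 15, 2, 8, 14, 4, 13, 1, 12, 19, 18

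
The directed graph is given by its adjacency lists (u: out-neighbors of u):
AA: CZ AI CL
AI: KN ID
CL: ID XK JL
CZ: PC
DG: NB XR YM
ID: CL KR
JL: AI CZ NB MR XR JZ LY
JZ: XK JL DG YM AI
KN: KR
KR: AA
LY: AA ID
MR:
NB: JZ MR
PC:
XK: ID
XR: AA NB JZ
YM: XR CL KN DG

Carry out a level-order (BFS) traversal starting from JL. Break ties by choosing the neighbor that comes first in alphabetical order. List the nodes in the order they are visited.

JL, AI, CZ, JZ, LY, MR, NB, XR, ID, KN, PC, DG, XK, YM, AA, CL, KR

Visit JL; enqueue AI, CZ, JZ, LY, MR, NB, XR → queue [AI, CZ, JZ, LY, MR, NB, XR]
Visit AI; enqueue ID, KN → queue [CZ, JZ, LY, MR, NB, XR, ID, KN]
Visit CZ; enqueue PC → queue [JZ, LY, MR, NB, XR, ID, KN, PC]
Visit JZ; enqueue DG, XK, YM → queue [LY, MR, NB, XR, ID, KN, PC, DG, XK, YM]
Visit LY; enqueue AA → queue [MR, NB, XR, ID, KN, PC, DG, XK, YM, AA]
Visit MR → queue [NB, XR, ID, KN, PC, DG, XK, YM, AA]
Visit NB → queue [XR, ID, KN, PC, DG, XK, YM, AA]
Visit XR → queue [ID, KN, PC, DG, XK, YM, AA]
Visit ID; enqueue CL, KR → queue [KN, PC, DG, XK, YM, AA, CL, KR]
Visit KN → queue [PC, DG, XK, YM, AA, CL, KR]
Visit PC → queue [DG, XK, YM, AA, CL, KR]
Visit DG → queue [XK, YM, AA, CL, KR]
Visit XK → queue [YM, AA, CL, KR]
Visit YM → queue [AA, CL, KR]
Visit AA → queue [CL, KR]
Visit CL → queue [KR]
Visit KR → queue []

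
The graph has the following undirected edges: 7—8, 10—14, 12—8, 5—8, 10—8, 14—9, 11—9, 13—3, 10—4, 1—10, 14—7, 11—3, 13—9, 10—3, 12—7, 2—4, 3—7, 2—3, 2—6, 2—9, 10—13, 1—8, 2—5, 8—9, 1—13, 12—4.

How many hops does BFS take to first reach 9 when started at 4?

2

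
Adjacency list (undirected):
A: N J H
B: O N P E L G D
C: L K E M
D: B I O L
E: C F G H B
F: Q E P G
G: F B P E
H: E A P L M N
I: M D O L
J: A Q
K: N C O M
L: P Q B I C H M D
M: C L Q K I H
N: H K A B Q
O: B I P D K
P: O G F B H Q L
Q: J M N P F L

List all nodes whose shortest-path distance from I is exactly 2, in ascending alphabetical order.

Level 0: I
Level 1: D, L, M, O
Level 2: B, C, H, K, P, Q
Level 3: A, E, F, G, J, N

B, C, H, K, P, Q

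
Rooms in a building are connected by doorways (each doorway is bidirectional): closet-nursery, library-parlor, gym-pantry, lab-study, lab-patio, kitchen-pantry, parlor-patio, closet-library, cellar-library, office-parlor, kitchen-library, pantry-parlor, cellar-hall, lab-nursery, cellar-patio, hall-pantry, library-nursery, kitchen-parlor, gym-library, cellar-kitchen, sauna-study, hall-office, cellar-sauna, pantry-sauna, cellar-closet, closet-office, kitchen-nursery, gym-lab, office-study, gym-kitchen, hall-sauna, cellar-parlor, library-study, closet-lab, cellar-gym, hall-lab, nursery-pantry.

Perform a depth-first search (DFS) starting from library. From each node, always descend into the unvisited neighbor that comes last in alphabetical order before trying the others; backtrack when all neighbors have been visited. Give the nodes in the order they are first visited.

Visit library
library → study
study → sauna
sauna → pantry
pantry → parlor
parlor → patio
patio → lab
lab → nursery
nursery → kitchen
kitchen → gym
gym → cellar
cellar → hall
hall → office
office → closet

library -> study -> sauna -> pantry -> parlor -> patio -> lab -> nursery -> kitchen -> gym -> cellar -> hall -> office -> closet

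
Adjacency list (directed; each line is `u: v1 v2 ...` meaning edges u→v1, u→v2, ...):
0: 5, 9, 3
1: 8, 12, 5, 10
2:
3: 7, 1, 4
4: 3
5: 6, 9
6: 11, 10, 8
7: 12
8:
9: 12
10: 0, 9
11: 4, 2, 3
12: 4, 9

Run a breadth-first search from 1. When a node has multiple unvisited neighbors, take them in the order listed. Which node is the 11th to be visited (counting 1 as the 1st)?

11

Visit 1; enqueue 8, 12, 5, 10 → queue [8, 12, 5, 10]
Visit 8 → queue [12, 5, 10]
Visit 12; enqueue 4, 9 → queue [5, 10, 4, 9]
Visit 5; enqueue 6 → queue [10, 4, 9, 6]
Visit 10; enqueue 0 → queue [4, 9, 6, 0]
Visit 4; enqueue 3 → queue [9, 6, 0, 3]
Visit 9 → queue [6, 0, 3]
Visit 6; enqueue 11 → queue [0, 3, 11]
Visit 0 → queue [3, 11]
Visit 3; enqueue 7 → queue [11, 7]
Visit 11; enqueue 2 → queue [7, 2]
Visit 7 → queue [2]
Visit 2 → queue []

Visit order: 1, 8, 12, 5, 10, 4, 9, 6, 0, 3, 11, 7, 2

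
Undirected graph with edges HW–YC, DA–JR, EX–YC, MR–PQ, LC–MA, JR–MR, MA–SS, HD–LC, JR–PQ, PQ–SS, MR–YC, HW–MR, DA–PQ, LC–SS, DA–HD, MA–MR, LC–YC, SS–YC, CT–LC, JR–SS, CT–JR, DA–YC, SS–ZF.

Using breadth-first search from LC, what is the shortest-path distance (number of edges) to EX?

Level 0: LC
Level 1: CT, HD, MA, SS, YC
Level 2: DA, EX, HW, JR, MR, PQ, ZF
EX first appears at level 2.

2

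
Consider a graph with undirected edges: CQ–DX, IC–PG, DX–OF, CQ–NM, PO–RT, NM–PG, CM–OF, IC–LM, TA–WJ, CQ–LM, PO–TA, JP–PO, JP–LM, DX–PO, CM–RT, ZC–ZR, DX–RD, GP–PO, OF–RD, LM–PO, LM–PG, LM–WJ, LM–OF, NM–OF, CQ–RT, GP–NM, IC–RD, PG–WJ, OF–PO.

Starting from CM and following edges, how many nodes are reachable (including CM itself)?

15

BFS from CM visits: CM, OF, RT, DX, LM, NM, PO, RD, CQ, IC, JP, PG, WJ, GP, TA
Reachable nodes: 15 of 17 total.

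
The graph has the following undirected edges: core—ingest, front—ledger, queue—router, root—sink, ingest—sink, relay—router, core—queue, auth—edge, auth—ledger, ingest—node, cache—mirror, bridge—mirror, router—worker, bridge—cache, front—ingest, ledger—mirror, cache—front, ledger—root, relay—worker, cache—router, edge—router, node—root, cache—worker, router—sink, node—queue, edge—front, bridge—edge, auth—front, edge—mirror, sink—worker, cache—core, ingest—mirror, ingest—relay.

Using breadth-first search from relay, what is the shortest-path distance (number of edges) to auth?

3

Level 0: relay
Level 1: ingest, router, worker
Level 2: cache, core, edge, front, mirror, node, queue, sink
Level 3: auth, bridge, ledger, root
auth first appears at level 3.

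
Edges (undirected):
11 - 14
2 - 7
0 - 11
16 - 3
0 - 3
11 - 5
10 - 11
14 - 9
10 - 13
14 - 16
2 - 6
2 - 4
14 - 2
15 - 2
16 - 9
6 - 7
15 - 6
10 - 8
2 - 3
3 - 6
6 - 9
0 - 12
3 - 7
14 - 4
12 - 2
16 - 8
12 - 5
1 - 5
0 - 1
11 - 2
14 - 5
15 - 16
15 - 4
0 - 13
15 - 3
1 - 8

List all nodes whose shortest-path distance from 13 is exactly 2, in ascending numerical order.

Level 0: 13
Level 1: 0, 10
Level 2: 1, 3, 8, 11, 12
Level 3: 2, 5, 6, 7, 14, 15, 16
Level 4: 4, 9

1, 3, 8, 11, 12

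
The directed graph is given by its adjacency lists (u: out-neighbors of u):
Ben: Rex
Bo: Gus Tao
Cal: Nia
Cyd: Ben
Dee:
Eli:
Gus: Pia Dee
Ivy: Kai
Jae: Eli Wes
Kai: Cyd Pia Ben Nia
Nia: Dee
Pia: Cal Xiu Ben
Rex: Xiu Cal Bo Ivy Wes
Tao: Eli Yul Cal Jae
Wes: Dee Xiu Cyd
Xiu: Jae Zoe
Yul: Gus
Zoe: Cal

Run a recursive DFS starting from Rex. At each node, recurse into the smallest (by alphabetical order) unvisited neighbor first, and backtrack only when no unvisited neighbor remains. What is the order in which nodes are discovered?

Visit Rex
Rex → Bo
Bo → Gus
Gus → Dee
Gus → Pia
Pia → Ben
Pia → Cal
Cal → Nia
Pia → Xiu
Xiu → Jae
Jae → Eli
Jae → Wes
Wes → Cyd
Xiu → Zoe
Bo → Tao
Tao → Yul
Rex → Ivy
Ivy → Kai

Rex → Bo → Gus → Dee → Pia → Ben → Cal → Nia → Xiu → Jae → Eli → Wes → Cyd → Zoe → Tao → Yul → Ivy → Kai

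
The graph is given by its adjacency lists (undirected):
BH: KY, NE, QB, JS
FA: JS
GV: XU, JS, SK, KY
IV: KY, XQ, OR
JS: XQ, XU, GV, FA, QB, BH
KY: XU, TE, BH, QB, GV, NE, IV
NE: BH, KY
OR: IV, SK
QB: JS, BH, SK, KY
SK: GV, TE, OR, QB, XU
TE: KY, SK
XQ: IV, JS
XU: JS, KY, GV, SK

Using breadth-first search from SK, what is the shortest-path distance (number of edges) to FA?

3

Level 0: SK
Level 1: GV, OR, QB, TE, XU
Level 2: BH, IV, JS, KY
Level 3: FA, NE, XQ
FA first appears at level 3.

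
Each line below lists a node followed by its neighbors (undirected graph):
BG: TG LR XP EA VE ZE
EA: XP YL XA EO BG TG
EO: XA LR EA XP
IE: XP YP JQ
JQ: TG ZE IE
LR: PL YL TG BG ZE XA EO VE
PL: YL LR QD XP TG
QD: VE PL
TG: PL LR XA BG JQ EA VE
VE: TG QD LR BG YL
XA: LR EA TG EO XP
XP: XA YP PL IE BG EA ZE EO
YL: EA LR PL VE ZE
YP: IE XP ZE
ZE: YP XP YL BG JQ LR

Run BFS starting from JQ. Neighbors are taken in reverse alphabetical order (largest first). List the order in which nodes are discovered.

JQ → ZE → TG → IE → YP → YL → XP → LR → BG → XA → VE → PL → EA → EO → QD

Visit JQ; enqueue ZE, TG, IE → queue [ZE, TG, IE]
Visit ZE; enqueue YP, YL, XP, LR, BG → queue [TG, IE, YP, YL, XP, LR, BG]
Visit TG; enqueue XA, VE, PL, EA → queue [IE, YP, YL, XP, LR, BG, XA, VE, PL, EA]
Visit IE → queue [YP, YL, XP, LR, BG, XA, VE, PL, EA]
Visit YP → queue [YL, XP, LR, BG, XA, VE, PL, EA]
Visit YL → queue [XP, LR, BG, XA, VE, PL, EA]
Visit XP; enqueue EO → queue [LR, BG, XA, VE, PL, EA, EO]
Visit LR → queue [BG, XA, VE, PL, EA, EO]
Visit BG → queue [XA, VE, PL, EA, EO]
Visit XA → queue [VE, PL, EA, EO]
Visit VE; enqueue QD → queue [PL, EA, EO, QD]
Visit PL → queue [EA, EO, QD]
Visit EA → queue [EO, QD]
Visit EO → queue [QD]
Visit QD → queue []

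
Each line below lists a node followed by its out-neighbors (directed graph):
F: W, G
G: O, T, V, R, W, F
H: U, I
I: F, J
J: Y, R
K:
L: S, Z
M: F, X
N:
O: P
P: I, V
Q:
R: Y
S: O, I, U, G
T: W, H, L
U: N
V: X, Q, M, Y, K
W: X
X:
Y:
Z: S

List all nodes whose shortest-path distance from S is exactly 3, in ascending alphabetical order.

Level 0: S
Level 1: G, I, O, U
Level 2: F, J, N, P, R, T, V, W
Level 3: H, K, L, M, Q, X, Y
Level 4: Z

H, K, L, M, Q, X, Y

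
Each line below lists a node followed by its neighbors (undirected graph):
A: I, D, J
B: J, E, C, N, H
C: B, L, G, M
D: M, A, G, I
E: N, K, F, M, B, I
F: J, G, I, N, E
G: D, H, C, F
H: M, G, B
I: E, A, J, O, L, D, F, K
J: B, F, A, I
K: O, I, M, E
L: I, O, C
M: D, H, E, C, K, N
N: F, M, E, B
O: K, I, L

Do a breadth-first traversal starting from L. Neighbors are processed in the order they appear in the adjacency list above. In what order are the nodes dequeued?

L → I → O → C → E → A → J → D → F → K → B → G → M → N → H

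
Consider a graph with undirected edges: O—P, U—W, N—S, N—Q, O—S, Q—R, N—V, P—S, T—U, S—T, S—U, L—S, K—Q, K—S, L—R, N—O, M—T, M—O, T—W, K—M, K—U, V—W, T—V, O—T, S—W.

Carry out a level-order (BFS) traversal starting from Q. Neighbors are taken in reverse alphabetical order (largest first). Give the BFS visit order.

Visit Q; enqueue R, N, K → queue [R, N, K]
Visit R; enqueue L → queue [N, K, L]
Visit N; enqueue V, S, O → queue [K, L, V, S, O]
Visit K; enqueue U, M → queue [L, V, S, O, U, M]
Visit L → queue [V, S, O, U, M]
Visit V; enqueue W, T → queue [S, O, U, M, W, T]
Visit S; enqueue P → queue [O, U, M, W, T, P]
Visit O → queue [U, M, W, T, P]
Visit U → queue [M, W, T, P]
Visit M → queue [W, T, P]
Visit W → queue [T, P]
Visit T → queue [P]
Visit P → queue []

Q → R → N → K → L → V → S → O → U → M → W → T → P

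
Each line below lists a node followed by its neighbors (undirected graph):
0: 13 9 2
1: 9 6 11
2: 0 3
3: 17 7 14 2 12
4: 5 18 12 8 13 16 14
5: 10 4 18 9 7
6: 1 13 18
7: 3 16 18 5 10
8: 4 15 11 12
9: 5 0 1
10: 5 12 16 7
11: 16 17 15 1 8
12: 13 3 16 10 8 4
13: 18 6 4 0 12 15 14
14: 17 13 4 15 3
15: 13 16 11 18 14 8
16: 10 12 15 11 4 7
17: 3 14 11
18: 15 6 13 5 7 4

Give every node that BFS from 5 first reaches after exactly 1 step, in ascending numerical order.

4, 7, 9, 10, 18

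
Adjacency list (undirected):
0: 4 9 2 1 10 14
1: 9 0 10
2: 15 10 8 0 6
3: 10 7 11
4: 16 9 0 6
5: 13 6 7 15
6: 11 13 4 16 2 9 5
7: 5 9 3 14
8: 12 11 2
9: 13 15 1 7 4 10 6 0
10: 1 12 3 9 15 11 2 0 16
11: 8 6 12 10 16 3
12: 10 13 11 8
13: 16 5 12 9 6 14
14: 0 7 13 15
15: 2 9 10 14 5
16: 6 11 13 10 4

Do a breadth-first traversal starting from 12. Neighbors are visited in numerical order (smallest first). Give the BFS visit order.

Visit 12; enqueue 8, 10, 11, 13 → queue [8, 10, 11, 13]
Visit 8; enqueue 2 → queue [10, 11, 13, 2]
Visit 10; enqueue 0, 1, 3, 9, 15, 16 → queue [11, 13, 2, 0, 1, 3, 9, 15, 16]
Visit 11; enqueue 6 → queue [13, 2, 0, 1, 3, 9, 15, 16, 6]
Visit 13; enqueue 5, 14 → queue [2, 0, 1, 3, 9, 15, 16, 6, 5, 14]
Visit 2 → queue [0, 1, 3, 9, 15, 16, 6, 5, 14]
Visit 0; enqueue 4 → queue [1, 3, 9, 15, 16, 6, 5, 14, 4]
Visit 1 → queue [3, 9, 15, 16, 6, 5, 14, 4]
Visit 3; enqueue 7 → queue [9, 15, 16, 6, 5, 14, 4, 7]
Visit 9 → queue [15, 16, 6, 5, 14, 4, 7]
Visit 15 → queue [16, 6, 5, 14, 4, 7]
Visit 16 → queue [6, 5, 14, 4, 7]
Visit 6 → queue [5, 14, 4, 7]
Visit 5 → queue [14, 4, 7]
Visit 14 → queue [4, 7]
Visit 4 → queue [7]
Visit 7 → queue []

12 -> 8 -> 10 -> 11 -> 13 -> 2 -> 0 -> 1 -> 3 -> 9 -> 15 -> 16 -> 6 -> 5 -> 14 -> 4 -> 7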